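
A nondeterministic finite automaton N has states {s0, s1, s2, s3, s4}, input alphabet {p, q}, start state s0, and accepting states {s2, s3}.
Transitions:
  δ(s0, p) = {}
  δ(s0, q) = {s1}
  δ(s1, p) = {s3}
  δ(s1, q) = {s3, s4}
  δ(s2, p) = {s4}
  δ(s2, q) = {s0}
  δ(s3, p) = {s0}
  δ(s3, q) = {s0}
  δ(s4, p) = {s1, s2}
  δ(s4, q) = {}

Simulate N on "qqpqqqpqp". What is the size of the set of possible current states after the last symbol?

4

Start: {s0}
read q: {s1}
read q: {s3, s4}
read p: {s0, s1, s2}
read q: {s0, s1, s3, s4}
read q: {s0, s1, s3, s4}
read q: {s0, s1, s3, s4}
read p: {s0, s1, s2, s3}
read q: {s0, s1, s3, s4}
read p: {s0, s1, s2, s3}
Final reachable set {s0, s1, s2, s3} has 4 states.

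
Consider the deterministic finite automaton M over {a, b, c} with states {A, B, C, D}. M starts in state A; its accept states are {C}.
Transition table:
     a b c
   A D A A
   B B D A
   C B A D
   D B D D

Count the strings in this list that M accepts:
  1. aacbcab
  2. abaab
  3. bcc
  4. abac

0

aacbcab: rejected
abaab: rejected
bcc: rejected
abac: rejected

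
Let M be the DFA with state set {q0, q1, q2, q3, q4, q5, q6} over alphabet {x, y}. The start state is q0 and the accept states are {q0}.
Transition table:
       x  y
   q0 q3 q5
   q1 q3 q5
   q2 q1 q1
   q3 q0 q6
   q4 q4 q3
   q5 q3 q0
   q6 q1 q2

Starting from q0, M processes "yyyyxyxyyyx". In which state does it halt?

q3

q0 --y--> q5
q5 --y--> q0
q0 --y--> q5
q5 --y--> q0
q0 --x--> q3
q3 --y--> q6
q6 --x--> q1
q1 --y--> q5
q5 --y--> q0
q0 --y--> q5
q5 --x--> q3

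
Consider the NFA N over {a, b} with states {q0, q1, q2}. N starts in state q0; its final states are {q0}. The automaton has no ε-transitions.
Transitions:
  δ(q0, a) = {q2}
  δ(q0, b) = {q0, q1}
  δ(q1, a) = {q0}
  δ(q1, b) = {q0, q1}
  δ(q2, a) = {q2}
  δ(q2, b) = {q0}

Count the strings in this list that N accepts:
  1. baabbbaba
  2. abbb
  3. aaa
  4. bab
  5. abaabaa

baabbbaba: accepted
abbb: accepted
aaa: rejected
bab: accepted
abaabaa: rejected

3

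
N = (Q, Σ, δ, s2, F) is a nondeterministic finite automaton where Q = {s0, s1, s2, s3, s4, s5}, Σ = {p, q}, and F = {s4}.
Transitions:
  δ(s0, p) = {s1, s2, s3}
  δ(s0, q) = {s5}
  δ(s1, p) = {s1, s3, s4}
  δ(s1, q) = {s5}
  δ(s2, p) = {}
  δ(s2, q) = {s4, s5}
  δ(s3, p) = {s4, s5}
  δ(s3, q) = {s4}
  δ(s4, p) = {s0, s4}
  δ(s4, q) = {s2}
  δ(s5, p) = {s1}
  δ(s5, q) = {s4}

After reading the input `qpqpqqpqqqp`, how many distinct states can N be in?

Start: {s2}
read q: {s4, s5}
read p: {s0, s1, s4}
read q: {s2, s5}
read p: {s1}
read q: {s5}
read q: {s4}
read p: {s0, s4}
read q: {s2, s5}
read q: {s4, s5}
read q: {s2, s4}
read p: {s0, s4}
Final reachable set {s0, s4} has 2 states.

2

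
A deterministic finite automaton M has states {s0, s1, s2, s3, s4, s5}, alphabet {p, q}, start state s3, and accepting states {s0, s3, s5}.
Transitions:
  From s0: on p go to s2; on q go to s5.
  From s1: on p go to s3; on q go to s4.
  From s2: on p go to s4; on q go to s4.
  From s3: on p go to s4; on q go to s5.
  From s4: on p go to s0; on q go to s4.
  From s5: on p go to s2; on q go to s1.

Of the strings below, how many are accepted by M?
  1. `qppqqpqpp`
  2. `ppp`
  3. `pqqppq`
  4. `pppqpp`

0

`qppqqpqpp`: rejected
`ppp`: rejected
`pqqppq`: rejected
`pppqpp`: rejected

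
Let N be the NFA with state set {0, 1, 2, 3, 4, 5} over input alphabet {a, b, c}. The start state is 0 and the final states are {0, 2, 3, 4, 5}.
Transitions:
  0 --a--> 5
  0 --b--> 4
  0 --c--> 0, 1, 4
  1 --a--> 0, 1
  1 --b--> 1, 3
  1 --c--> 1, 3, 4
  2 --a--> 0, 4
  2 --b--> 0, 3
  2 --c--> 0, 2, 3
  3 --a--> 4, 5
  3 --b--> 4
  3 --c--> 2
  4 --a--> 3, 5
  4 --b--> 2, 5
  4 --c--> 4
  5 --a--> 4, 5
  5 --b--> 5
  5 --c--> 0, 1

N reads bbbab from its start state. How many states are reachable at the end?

2

Start: {0}
read b: {4}
read b: {2, 5}
read b: {0, 3, 5}
read a: {4, 5}
read b: {2, 5}
Final reachable set {2, 5} has 2 states.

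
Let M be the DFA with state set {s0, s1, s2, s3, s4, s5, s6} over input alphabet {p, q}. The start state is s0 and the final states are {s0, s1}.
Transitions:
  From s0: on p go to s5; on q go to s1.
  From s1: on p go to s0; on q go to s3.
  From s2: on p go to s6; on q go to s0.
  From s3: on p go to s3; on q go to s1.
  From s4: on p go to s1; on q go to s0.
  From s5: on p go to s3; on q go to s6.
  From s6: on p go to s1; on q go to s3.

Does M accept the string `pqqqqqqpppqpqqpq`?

s0 --p--> s5
s5 --q--> s6
s6 --q--> s3
s3 --q--> s1
s1 --q--> s3
s3 --q--> s1
s1 --q--> s3
s3 --p--> s3
s3 --p--> s3
s3 --p--> s3
s3 --q--> s1
s1 --p--> s0
s0 --q--> s1
s1 --q--> s3
s3 --p--> s3
s3 --q--> s1
End in state s1, which is an accepting state.

accepted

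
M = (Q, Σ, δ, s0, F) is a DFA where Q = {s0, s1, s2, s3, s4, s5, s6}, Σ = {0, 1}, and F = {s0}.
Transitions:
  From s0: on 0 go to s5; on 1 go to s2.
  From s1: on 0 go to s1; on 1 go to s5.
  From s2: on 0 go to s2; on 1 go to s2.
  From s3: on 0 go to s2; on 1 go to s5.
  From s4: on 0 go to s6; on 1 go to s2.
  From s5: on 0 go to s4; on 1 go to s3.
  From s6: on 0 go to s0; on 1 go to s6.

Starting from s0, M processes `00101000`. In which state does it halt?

s0 --0--> s5
s5 --0--> s4
s4 --1--> s2
s2 --0--> s2
s2 --1--> s2
s2 --0--> s2
s2 --0--> s2
s2 --0--> s2

s2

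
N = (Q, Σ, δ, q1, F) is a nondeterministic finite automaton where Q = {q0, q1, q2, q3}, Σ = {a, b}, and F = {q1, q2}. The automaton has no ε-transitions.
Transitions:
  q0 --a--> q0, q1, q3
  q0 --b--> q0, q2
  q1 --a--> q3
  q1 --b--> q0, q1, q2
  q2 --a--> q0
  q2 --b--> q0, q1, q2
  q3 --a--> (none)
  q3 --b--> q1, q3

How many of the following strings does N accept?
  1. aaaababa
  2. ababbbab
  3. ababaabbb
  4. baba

2

aaaababa: rejected
ababbbab: accepted
ababaabbb: rejected
baba: accepted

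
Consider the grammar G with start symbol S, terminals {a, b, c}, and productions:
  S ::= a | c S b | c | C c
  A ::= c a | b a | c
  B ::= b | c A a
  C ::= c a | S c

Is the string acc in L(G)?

S ⇒ Cc ⇒ Scc ⇒ acc

yes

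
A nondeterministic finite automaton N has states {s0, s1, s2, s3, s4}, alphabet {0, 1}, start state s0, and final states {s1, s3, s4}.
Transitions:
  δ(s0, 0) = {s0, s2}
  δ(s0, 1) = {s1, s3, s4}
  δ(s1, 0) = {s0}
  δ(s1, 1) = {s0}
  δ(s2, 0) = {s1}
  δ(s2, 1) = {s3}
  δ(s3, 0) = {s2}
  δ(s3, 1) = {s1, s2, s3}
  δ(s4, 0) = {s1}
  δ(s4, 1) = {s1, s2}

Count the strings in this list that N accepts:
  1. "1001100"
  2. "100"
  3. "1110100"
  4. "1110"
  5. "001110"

"1001100": accepted
"100": accepted
"1110100": accepted
"1110": accepted
"001110": accepted

5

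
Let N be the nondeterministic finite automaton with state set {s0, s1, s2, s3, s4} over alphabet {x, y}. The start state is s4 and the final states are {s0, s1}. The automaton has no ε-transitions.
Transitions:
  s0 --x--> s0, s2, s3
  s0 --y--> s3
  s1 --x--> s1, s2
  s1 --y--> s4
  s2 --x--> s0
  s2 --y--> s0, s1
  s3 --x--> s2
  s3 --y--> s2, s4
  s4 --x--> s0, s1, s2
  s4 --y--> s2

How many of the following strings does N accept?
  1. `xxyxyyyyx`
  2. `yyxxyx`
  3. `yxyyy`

3

`xxyxyyyyx`: accepted
`yyxxyx`: accepted
`yxyyy`: accepted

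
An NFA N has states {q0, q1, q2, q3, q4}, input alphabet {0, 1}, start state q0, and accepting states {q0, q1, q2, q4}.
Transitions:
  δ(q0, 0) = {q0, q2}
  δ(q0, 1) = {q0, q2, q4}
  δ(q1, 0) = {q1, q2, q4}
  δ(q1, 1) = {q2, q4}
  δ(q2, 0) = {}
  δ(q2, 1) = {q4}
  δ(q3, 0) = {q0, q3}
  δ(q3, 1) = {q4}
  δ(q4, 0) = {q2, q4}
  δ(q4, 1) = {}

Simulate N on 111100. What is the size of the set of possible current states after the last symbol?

3

Start: {q0}
read 1: {q0, q2, q4}
read 1: {q0, q2, q4}
read 1: {q0, q2, q4}
read 1: {q0, q2, q4}
read 0: {q0, q2, q4}
read 0: {q0, q2, q4}
Final reachable set {q0, q2, q4} has 3 states.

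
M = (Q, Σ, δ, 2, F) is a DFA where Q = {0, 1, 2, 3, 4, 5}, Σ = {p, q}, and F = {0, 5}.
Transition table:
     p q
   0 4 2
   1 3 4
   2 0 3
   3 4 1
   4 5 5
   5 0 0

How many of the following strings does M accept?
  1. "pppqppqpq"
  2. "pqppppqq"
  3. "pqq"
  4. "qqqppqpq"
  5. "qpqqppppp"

2

"pppqppqpq": accepted
"pqppppqq": rejected
"pqq": rejected
"qqqppqpq": rejected
"qpqqppppp": accepted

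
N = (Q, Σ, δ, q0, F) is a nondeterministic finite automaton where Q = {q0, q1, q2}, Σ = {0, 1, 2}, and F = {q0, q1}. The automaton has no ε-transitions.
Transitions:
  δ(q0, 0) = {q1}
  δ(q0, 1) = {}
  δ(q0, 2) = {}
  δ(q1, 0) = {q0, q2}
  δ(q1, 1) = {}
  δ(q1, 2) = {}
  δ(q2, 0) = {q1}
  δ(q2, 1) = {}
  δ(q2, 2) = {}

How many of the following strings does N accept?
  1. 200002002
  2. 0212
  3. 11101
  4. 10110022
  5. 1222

200002002: rejected
0212: rejected
11101: rejected
10110022: rejected
1222: rejected

0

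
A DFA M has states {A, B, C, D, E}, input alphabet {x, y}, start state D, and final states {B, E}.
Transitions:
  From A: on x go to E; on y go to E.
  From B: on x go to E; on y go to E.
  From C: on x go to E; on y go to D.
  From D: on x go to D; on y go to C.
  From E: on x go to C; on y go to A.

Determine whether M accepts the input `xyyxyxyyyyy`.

D --x--> D
D --y--> C
C --y--> D
D --x--> D
D --y--> C
C --x--> E
E --y--> A
A --y--> E
E --y--> A
A --y--> E
E --y--> A
End in state A, which is not an accepting state.

rejected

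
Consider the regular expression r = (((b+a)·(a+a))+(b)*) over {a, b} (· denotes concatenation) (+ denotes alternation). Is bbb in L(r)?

yes

The right alternative (b)* matches bbb.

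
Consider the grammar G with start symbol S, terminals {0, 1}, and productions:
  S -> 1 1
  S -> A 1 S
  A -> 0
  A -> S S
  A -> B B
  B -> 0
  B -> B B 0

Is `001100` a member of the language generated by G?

no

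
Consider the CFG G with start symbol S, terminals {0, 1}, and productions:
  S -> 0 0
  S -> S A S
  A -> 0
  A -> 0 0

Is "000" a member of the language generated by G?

no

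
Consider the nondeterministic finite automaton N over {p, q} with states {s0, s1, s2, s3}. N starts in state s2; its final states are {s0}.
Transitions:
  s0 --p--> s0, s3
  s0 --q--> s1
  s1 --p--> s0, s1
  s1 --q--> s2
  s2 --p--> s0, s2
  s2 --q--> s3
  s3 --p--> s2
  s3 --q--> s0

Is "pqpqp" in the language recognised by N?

accepted

Start: {s2}
read p: {s0, s2}
read q: {s1, s3}
read p: {s0, s1, s2}
read q: {s1, s2, s3}
read p: {s0, s1, s2}
Reachable ∩ accepting = {s0} — nonempty.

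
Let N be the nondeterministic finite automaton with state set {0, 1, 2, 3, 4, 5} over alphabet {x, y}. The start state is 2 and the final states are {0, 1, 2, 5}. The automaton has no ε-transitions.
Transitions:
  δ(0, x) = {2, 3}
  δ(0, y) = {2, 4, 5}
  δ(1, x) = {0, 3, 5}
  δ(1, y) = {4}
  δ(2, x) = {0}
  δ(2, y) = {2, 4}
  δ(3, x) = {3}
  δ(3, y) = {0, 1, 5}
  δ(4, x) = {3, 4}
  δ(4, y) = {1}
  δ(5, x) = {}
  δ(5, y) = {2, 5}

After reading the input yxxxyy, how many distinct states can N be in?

4

Start: {2}
read y: {2, 4}
read x: {0, 3, 4}
read x: {2, 3, 4}
read x: {0, 3, 4}
read y: {0, 1, 2, 4, 5}
read y: {1, 2, 4, 5}
Final reachable set {1, 2, 4, 5} has 4 states.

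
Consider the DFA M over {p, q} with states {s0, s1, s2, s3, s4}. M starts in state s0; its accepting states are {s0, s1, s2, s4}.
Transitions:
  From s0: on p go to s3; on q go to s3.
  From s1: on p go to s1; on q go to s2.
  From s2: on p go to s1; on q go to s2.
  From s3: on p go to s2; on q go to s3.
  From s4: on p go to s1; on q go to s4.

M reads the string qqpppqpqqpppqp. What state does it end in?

s0 --q--> s3
s3 --q--> s3
s3 --p--> s2
s2 --p--> s1
s1 --p--> s1
s1 --q--> s2
s2 --p--> s1
s1 --q--> s2
s2 --q--> s2
s2 --p--> s1
s1 --p--> s1
s1 --p--> s1
s1 --q--> s2
s2 --p--> s1

s1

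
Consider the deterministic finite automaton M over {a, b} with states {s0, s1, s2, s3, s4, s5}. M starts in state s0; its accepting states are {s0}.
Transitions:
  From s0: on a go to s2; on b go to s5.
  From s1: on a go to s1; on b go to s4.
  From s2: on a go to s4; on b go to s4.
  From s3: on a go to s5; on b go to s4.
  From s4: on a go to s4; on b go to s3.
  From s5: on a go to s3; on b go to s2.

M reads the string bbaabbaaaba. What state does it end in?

s5

s0 --b--> s5
s5 --b--> s2
s2 --a--> s4
s4 --a--> s4
s4 --b--> s3
s3 --b--> s4
s4 --a--> s4
s4 --a--> s4
s4 --a--> s4
s4 --b--> s3
s3 --a--> s5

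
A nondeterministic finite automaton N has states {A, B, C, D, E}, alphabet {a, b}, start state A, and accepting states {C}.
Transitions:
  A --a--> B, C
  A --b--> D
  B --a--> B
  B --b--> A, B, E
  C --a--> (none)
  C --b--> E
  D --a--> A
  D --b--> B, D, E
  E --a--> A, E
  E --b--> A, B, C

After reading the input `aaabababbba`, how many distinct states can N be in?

Start: {A}
read a: {B, C}
read a: {B}
read a: {B}
read b: {A, B, E}
read a: {A, B, C, E}
read b: {A, B, C, D, E}
read a: {A, B, C, E}
read b: {A, B, C, D, E}
read b: {A, B, C, D, E}
read b: {A, B, C, D, E}
read a: {A, B, C, E}
Final reachable set {A, B, C, E} has 4 states.

4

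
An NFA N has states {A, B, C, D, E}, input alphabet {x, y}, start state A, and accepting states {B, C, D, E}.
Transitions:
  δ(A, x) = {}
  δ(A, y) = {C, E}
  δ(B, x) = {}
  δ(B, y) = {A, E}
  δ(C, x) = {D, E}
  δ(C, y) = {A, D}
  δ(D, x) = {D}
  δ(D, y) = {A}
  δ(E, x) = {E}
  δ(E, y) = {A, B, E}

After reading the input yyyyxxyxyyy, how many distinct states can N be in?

5

Start: {A}
read y: {C, E}
read y: {A, B, D, E}
read y: {A, B, C, E}
read y: {A, B, C, D, E}
read x: {D, E}
read x: {D, E}
read y: {A, B, E}
read x: {E}
read y: {A, B, E}
read y: {A, B, C, E}
read y: {A, B, C, D, E}
Final reachable set {A, B, C, D, E} has 5 states.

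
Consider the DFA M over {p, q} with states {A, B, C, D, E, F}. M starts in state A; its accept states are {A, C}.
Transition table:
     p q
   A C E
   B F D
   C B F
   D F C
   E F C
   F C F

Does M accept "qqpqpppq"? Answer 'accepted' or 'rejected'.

A --q--> E
E --q--> C
C --p--> B
B --q--> D
D --p--> F
F --p--> C
C --p--> B
B --q--> D
End in state D, which is not an accepting state.

rejected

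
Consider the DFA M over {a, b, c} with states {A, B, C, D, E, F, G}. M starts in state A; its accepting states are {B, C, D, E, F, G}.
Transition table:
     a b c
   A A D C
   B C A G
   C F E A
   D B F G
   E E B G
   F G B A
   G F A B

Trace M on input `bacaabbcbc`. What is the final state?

A --b--> D
D --a--> B
B --c--> G
G --a--> F
F --a--> G
G --b--> A
A --b--> D
D --c--> G
G --b--> A
A --c--> C

C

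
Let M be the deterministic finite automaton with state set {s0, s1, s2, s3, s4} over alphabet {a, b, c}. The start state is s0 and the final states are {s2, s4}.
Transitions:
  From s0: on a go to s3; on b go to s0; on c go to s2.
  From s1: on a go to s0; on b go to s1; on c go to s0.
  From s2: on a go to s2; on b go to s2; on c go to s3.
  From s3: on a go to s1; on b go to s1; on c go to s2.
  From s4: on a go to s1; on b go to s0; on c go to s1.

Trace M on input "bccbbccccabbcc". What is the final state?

s0 --b--> s0
s0 --c--> s2
s2 --c--> s3
s3 --b--> s1
s1 --b--> s1
s1 --c--> s0
s0 --c--> s2
s2 --c--> s3
s3 --c--> s2
s2 --a--> s2
s2 --b--> s2
s2 --b--> s2
s2 --c--> s3
s3 --c--> s2

s2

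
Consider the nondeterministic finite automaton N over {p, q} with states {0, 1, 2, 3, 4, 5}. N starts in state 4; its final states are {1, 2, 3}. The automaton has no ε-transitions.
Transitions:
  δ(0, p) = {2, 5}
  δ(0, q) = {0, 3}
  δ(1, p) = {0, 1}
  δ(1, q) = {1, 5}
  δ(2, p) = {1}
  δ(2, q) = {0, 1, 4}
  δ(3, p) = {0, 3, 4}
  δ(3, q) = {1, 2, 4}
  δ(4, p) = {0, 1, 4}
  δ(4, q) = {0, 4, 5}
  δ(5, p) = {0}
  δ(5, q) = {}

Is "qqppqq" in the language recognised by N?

Start: {4}
read q: {0, 4, 5}
read q: {0, 3, 4, 5}
read p: {0, 1, 2, 3, 4, 5}
read p: {0, 1, 2, 3, 4, 5}
read q: {0, 1, 2, 3, 4, 5}
read q: {0, 1, 2, 3, 4, 5}
Reachable ∩ accepting = {1, 2, 3} — nonempty.

accepted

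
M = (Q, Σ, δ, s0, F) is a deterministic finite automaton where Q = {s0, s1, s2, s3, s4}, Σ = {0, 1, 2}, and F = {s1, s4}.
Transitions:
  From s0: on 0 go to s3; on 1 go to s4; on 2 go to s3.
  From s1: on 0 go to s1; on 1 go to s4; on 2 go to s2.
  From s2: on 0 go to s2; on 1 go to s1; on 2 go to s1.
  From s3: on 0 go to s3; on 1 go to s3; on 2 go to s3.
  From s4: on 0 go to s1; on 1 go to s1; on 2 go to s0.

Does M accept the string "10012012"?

s0 --1--> s4
s4 --0--> s1
s1 --0--> s1
s1 --1--> s4
s4 --2--> s0
s0 --0--> s3
s3 --1--> s3
s3 --2--> s3
End in state s3, which is not an accepting state.

rejected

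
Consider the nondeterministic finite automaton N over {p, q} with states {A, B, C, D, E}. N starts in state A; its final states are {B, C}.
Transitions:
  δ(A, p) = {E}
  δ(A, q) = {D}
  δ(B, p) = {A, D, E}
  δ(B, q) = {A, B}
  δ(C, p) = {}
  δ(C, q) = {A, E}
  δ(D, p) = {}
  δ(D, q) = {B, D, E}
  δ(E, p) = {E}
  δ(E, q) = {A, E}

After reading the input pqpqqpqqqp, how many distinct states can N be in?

3

Start: {A}
read p: {E}
read q: {A, E}
read p: {E}
read q: {A, E}
read q: {A, D, E}
read p: {E}
read q: {A, E}
read q: {A, D, E}
read q: {A, B, D, E}
read p: {A, D, E}
Final reachable set {A, D, E} has 3 states.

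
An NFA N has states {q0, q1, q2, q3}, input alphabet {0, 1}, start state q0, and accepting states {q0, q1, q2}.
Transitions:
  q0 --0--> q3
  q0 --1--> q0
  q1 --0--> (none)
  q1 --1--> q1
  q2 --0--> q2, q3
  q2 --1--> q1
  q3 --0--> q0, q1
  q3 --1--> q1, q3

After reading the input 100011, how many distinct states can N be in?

2

Start: {q0}
read 1: {q0}
read 0: {q3}
read 0: {q0, q1}
read 0: {q3}
read 1: {q1, q3}
read 1: {q1, q3}
Final reachable set {q1, q3} has 2 states.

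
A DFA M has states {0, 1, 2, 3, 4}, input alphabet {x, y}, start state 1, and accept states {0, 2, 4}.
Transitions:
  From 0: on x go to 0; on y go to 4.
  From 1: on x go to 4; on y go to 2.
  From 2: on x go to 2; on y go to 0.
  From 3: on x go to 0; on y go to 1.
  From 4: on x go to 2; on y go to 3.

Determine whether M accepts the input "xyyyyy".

accepted

1 --x--> 4
4 --y--> 3
3 --y--> 1
1 --y--> 2
2 --y--> 0
0 --y--> 4
End in state 4, which is an accepting state.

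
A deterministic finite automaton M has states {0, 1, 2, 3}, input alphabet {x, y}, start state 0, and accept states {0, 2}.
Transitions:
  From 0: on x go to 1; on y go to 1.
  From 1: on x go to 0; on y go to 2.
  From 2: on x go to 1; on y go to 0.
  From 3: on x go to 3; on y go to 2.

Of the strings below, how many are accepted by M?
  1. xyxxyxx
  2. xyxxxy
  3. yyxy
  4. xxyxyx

xyxxyxx: rejected
xyxxxy: accepted
yyxy: accepted
xxyxyx: accepted

3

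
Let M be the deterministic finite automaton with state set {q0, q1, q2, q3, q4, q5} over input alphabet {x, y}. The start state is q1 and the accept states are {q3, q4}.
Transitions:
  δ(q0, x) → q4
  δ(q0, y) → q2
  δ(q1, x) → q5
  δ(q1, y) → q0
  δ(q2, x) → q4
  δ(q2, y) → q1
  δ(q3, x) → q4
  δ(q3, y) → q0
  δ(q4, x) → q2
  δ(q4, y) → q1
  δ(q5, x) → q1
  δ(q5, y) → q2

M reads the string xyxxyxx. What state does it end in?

q1 --x--> q5
q5 --y--> q2
q2 --x--> q4
q4 --x--> q2
q2 --y--> q1
q1 --x--> q5
q5 --x--> q1

q1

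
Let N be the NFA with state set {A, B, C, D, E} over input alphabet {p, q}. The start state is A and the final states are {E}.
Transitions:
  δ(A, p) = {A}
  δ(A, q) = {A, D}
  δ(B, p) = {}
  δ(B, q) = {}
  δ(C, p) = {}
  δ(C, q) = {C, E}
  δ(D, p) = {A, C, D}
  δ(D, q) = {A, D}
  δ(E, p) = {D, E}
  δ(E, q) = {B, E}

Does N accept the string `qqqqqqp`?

Start: {A}
read q: {A, D}
read q: {A, D}
read q: {A, D}
read q: {A, D}
read q: {A, D}
read q: {A, D}
read p: {A, C, D}
Reachable ∩ accepting = {} — empty.

rejected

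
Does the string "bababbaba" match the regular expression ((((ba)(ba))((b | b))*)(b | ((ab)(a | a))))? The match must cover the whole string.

Split as bababb·aba: (((ba)(ba))((b|b))*) matches bababb and (b|((ab)(a|a))) matches aba.

yes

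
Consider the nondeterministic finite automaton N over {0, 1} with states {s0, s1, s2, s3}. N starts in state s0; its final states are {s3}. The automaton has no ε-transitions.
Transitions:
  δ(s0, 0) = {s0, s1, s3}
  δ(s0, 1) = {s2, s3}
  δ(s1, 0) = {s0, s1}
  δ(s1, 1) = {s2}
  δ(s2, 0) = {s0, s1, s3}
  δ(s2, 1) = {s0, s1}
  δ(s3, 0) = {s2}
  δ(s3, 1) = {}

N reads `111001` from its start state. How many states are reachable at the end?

Start: {s0}
read 1: {s2, s3}
read 1: {s0, s1}
read 1: {s2, s3}
read 0: {s0, s1, s2, s3}
read 0: {s0, s1, s2, s3}
read 1: {s0, s1, s2, s3}
Final reachable set {s0, s1, s2, s3} has 4 states.

4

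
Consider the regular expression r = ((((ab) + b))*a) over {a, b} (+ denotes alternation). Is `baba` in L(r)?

Split as bab·a: (((ab)+b))* matches bab and a matches a.

yes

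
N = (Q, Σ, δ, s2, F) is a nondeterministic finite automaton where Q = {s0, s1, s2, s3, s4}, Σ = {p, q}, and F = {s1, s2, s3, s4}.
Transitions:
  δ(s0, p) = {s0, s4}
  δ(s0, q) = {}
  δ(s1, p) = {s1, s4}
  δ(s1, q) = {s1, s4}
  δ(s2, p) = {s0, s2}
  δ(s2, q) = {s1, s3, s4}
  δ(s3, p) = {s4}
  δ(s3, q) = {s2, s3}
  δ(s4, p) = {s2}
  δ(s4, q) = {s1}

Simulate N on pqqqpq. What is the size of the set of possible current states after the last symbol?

3

Start: {s2}
read p: {s0, s2}
read q: {s1, s3, s4}
read q: {s1, s2, s3, s4}
read q: {s1, s2, s3, s4}
read p: {s0, s1, s2, s4}
read q: {s1, s3, s4}
Final reachable set {s1, s3, s4} has 3 states.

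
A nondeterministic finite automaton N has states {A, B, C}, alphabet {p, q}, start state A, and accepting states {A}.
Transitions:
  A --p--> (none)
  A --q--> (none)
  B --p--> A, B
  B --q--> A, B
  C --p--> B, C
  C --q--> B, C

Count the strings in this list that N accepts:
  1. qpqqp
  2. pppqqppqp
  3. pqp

0

qpqqp: rejected
pppqqppqp: rejected
pqp: rejected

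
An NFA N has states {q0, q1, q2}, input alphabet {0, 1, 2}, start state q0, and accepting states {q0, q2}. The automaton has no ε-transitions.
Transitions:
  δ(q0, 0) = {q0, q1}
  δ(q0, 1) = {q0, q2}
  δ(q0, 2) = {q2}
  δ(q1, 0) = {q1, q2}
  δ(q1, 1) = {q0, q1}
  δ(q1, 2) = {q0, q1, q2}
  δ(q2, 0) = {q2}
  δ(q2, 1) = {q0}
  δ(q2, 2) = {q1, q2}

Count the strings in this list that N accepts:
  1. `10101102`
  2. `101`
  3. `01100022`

3

`10101102`: accepted
`101`: accepted
`01100022`: accepted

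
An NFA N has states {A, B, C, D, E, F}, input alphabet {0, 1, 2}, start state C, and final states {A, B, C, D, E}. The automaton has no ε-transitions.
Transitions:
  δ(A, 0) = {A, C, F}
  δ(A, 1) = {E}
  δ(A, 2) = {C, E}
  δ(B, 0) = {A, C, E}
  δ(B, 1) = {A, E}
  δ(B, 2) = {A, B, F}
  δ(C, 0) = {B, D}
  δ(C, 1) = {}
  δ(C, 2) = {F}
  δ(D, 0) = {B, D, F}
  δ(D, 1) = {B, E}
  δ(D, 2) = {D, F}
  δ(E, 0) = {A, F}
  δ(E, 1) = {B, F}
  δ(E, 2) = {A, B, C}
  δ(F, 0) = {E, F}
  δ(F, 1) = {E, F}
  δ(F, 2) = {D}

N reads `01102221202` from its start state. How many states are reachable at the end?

6

Start: {C}
read 0: {B, D}
read 1: {A, B, E}
read 1: {A, B, E, F}
read 0: {A, C, E, F}
read 2: {A, B, C, D, E, F}
read 2: {A, B, C, D, E, F}
read 2: {A, B, C, D, E, F}
read 1: {A, B, E, F}
read 2: {A, B, C, D, E, F}
read 0: {A, B, C, D, E, F}
read 2: {A, B, C, D, E, F}
Final reachable set {A, B, C, D, E, F} has 6 states.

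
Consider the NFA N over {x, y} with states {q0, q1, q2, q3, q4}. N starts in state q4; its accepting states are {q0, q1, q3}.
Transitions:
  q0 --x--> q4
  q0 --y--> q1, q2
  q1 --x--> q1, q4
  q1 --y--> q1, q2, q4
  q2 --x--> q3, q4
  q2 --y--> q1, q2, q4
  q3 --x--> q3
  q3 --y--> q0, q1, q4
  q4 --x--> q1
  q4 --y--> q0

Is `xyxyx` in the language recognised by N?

accepted

Start: {q4}
read x: {q1}
read y: {q1, q2, q4}
read x: {q1, q3, q4}
read y: {q0, q1, q2, q4}
read x: {q1, q3, q4}
Reachable ∩ accepting = {q1, q3} — nonempty.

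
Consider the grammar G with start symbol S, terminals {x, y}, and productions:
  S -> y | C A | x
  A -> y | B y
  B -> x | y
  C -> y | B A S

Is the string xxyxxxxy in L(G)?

no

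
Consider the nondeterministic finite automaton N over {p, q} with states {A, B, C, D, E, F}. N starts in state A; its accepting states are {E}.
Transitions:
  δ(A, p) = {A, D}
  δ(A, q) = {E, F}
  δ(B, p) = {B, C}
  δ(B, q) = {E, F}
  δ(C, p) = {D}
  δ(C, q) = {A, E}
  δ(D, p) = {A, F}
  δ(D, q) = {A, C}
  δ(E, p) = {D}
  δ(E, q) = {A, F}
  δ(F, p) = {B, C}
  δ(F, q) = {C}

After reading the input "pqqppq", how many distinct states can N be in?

Start: {A}
read p: {A, D}
read q: {A, C, E, F}
read q: {A, C, E, F}
read p: {A, B, C, D}
read p: {A, B, C, D, F}
read q: {A, C, E, F}
Final reachable set {A, C, E, F} has 4 states.

4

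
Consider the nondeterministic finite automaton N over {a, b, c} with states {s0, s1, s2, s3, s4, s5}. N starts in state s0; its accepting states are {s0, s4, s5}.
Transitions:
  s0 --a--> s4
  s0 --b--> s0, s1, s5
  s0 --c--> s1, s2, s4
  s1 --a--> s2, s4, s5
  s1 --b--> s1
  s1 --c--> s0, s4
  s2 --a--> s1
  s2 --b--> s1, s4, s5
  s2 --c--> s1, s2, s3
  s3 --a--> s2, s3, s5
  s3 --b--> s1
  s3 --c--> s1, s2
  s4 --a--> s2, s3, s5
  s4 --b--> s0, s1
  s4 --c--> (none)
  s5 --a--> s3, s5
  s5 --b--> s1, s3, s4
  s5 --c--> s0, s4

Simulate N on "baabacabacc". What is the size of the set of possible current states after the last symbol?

Start: {s0}
read b: {s0, s1, s5}
read a: {s2, s3, s4, s5}
read a: {s1, s2, s3, s5}
read b: {s1, s3, s4, s5}
read a: {s2, s3, s4, s5}
read c: {s0, s1, s2, s3, s4}
read a: {s1, s2, s3, s4, s5}
read b: {s0, s1, s3, s4, s5}
read a: {s2, s3, s4, s5}
read c: {s0, s1, s2, s3, s4}
read c: {s0, s1, s2, s3, s4}
Final reachable set {s0, s1, s2, s3, s4} has 5 states.

5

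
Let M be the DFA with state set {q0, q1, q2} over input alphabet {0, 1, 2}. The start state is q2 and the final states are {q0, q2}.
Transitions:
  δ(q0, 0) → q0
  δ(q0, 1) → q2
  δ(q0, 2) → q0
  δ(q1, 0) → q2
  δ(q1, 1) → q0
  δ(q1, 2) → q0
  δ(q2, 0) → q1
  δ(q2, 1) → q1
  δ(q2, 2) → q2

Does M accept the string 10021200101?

q2 --1--> q1
q1 --0--> q2
q2 --0--> q1
q1 --2--> q0
q0 --1--> q2
q2 --2--> q2
q2 --0--> q1
q1 --0--> q2
q2 --1--> q1
q1 --0--> q2
q2 --1--> q1
End in state q1, which is not an accepting state.

rejected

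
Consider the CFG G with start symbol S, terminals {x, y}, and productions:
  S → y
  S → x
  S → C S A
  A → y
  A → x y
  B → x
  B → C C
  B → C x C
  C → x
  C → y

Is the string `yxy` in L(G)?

S ⇒ CSA ⇒ ySA ⇒ yxA ⇒ yxy

yes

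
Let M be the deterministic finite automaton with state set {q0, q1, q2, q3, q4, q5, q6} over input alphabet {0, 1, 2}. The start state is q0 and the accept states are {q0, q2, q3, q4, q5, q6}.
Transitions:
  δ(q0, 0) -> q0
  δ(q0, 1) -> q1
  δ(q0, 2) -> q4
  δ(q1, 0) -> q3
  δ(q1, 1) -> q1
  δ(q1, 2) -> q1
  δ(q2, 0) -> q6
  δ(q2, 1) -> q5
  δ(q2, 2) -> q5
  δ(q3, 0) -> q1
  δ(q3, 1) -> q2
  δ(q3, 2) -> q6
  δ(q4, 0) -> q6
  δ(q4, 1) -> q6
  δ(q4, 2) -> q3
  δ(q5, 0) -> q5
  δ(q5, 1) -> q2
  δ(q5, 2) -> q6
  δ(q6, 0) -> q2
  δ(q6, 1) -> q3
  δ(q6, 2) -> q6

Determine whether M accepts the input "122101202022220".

accepted

q0 --1--> q1
q1 --2--> q1
q1 --2--> q1
q1 --1--> q1
q1 --0--> q3
q3 --1--> q2
q2 --2--> q5
q5 --0--> q5
q5 --2--> q6
q6 --0--> q2
q2 --2--> q5
q5 --2--> q6
q6 --2--> q6
q6 --2--> q6
q6 --0--> q2
End in state q2, which is an accepting state.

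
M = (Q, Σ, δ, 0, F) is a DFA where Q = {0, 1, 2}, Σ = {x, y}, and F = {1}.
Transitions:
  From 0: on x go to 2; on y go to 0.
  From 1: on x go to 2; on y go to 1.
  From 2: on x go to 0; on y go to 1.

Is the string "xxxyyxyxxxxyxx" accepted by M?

0 --x--> 2
2 --x--> 0
0 --x--> 2
2 --y--> 1
1 --y--> 1
1 --x--> 2
2 --y--> 1
1 --x--> 2
2 --x--> 0
0 --x--> 2
2 --x--> 0
0 --y--> 0
0 --x--> 2
2 --x--> 0
End in state 0, which is not an accepting state.

rejected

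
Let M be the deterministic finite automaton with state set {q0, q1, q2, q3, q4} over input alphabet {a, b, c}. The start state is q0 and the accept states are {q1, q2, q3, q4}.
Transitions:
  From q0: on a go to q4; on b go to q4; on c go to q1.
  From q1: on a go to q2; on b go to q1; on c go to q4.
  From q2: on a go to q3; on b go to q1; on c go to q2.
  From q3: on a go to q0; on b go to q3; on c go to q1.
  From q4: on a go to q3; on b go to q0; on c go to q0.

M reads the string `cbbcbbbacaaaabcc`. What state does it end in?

q0 --c--> q1
q1 --b--> q1
q1 --b--> q1
q1 --c--> q4
q4 --b--> q0
q0 --b--> q4
q4 --b--> q0
q0 --a--> q4
q4 --c--> q0
q0 --a--> q4
q4 --a--> q3
q3 --a--> q0
q0 --a--> q4
q4 --b--> q0
q0 --c--> q1
q1 --c--> q4

q4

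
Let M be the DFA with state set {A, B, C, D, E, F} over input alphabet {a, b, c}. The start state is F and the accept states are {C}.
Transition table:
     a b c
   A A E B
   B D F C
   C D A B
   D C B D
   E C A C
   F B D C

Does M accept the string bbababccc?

F --b--> D
D --b--> B
B --a--> D
D --b--> B
B --a--> D
D --b--> B
B --c--> C
C --c--> B
B --c--> C
End in state C, which is an accepting state.

accepted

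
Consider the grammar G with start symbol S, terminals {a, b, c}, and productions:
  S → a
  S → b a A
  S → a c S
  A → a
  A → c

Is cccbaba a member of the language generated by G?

no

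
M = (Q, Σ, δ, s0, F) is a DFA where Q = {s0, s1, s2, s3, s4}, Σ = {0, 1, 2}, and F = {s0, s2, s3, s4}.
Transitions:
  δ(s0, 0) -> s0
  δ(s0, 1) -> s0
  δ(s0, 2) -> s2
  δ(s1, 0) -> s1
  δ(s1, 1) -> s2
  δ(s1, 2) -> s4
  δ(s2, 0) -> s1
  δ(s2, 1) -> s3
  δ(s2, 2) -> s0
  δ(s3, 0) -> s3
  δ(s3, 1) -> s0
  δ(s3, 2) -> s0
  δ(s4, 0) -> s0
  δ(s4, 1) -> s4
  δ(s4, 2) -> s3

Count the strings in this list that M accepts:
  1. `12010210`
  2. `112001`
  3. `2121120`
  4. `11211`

`12010210`: accepted
`112001`: accepted
`2121120`: rejected
`11211`: accepted

3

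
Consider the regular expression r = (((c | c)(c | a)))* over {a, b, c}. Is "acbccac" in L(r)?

acbccac cannot be split into zero or more pieces each matching ((c|c)(c|a)).

no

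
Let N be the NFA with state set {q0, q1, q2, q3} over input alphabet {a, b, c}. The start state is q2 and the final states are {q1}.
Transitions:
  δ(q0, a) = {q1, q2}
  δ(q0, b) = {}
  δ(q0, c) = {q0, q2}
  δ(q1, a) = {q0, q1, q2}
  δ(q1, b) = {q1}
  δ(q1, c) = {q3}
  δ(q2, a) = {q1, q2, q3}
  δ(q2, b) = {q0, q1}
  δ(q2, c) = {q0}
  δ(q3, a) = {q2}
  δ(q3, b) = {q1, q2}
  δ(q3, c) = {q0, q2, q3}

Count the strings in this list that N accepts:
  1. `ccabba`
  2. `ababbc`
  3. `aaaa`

`ccabba`: accepted
`ababbc`: rejected
`aaaa`: accepted

2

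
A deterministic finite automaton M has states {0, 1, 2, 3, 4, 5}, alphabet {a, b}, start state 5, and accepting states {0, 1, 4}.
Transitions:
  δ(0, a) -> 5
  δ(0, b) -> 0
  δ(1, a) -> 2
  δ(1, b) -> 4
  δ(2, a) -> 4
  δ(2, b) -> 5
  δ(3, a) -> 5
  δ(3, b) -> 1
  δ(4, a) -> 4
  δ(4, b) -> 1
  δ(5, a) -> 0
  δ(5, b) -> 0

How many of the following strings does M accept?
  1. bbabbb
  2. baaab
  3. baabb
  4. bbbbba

3

bbabbb: accepted
baaab: accepted
baabb: accepted
bbbbba: rejected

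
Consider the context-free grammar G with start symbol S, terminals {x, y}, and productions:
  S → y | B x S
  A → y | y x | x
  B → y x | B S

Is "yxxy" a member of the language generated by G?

S ⇒ BxS ⇒ yxxS ⇒ yxxy

yes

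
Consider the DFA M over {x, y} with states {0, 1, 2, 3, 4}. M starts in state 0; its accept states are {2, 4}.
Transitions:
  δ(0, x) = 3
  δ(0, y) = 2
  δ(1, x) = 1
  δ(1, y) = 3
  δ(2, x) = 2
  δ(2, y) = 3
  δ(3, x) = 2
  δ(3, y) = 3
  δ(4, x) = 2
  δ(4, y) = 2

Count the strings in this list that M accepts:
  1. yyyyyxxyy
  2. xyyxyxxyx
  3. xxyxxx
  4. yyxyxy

2

yyyyyxxyy: rejected
xyyxyxxyx: accepted
xxyxxx: accepted
yyxyxy: rejected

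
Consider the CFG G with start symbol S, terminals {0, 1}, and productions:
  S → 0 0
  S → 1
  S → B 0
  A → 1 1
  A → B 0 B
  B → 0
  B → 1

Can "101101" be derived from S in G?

no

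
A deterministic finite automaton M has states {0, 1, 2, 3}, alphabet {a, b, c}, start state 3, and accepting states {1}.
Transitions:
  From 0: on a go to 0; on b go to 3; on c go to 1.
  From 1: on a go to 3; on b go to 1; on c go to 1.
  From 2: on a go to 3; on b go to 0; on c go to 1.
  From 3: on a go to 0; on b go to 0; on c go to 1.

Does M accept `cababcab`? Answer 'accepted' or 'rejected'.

rejected

3 --c--> 1
1 --a--> 3
3 --b--> 0
0 --a--> 0
0 --b--> 3
3 --c--> 1
1 --a--> 3
3 --b--> 0
End in state 0, which is not an accepting state.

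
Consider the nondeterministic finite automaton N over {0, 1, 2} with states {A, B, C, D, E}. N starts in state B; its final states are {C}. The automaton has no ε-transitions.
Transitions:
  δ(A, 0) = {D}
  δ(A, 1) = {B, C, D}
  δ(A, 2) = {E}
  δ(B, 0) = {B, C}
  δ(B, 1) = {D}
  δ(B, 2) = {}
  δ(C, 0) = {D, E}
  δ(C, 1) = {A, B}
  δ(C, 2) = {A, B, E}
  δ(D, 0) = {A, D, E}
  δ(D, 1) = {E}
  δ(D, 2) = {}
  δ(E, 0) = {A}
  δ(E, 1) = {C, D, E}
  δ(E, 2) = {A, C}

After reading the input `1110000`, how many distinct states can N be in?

Start: {B}
read 1: {D}
read 1: {E}
read 1: {C, D, E}
read 0: {A, D, E}
read 0: {A, D, E}
read 0: {A, D, E}
read 0: {A, D, E}
Final reachable set {A, D, E} has 3 states.

3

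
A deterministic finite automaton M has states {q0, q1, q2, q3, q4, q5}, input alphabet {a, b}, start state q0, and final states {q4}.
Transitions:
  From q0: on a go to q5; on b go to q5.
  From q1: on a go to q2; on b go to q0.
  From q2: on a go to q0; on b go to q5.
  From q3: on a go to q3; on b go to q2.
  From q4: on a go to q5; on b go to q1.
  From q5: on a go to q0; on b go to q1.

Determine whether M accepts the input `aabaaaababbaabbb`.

rejected

q0 --a--> q5
q5 --a--> q0
q0 --b--> q5
q5 --a--> q0
q0 --a--> q5
q5 --a--> q0
q0 --a--> q5
q5 --b--> q1
q1 --a--> q2
q2 --b--> q5
q5 --b--> q1
q1 --a--> q2
q2 --a--> q0
q0 --b--> q5
q5 --b--> q1
q1 --b--> q0
End in state q0, which is not an accepting state.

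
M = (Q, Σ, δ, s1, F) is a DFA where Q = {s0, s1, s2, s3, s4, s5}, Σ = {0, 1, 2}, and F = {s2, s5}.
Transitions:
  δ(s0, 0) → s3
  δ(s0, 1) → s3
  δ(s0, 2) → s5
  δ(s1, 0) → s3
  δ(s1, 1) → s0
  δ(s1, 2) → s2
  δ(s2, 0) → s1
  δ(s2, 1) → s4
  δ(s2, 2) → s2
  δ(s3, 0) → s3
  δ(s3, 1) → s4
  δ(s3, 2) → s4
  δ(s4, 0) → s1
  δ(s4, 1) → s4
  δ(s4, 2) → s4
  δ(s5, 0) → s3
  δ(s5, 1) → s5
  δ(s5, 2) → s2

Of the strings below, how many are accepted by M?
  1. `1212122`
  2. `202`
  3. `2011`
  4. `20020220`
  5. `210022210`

`1212122`: rejected
`202`: accepted
`2011`: rejected
`20020220`: rejected
`210022210`: rejected

1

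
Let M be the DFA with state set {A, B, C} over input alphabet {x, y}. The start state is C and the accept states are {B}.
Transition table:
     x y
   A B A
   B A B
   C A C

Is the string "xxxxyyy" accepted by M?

accepted

C --x--> A
A --x--> B
B --x--> A
A --x--> B
B --y--> B
B --y--> B
B --y--> B
End in state B, which is an accepting state.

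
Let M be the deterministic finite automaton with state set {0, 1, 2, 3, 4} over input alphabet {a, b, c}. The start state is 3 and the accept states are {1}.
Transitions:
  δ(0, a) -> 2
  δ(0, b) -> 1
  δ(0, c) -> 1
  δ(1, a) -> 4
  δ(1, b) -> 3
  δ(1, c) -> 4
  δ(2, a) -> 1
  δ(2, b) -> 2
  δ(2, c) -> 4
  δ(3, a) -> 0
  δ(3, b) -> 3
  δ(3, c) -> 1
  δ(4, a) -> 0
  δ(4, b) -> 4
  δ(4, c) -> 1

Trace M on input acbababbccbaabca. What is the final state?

0

3 --a--> 0
0 --c--> 1
1 --b--> 3
3 --a--> 0
0 --b--> 1
1 --a--> 4
4 --b--> 4
4 --b--> 4
4 --c--> 1
1 --c--> 4
4 --b--> 4
4 --a--> 0
0 --a--> 2
2 --b--> 2
2 --c--> 4
4 --a--> 0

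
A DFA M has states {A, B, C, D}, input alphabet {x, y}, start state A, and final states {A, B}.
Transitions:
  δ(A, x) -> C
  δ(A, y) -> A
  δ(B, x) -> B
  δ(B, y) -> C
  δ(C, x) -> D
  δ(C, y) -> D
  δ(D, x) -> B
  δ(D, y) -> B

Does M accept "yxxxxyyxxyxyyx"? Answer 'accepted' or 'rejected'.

rejected

A --y--> A
A --x--> C
C --x--> D
D --x--> B
B --x--> B
B --y--> C
C --y--> D
D --x--> B
B --x--> B
B --y--> C
C --x--> D
D --y--> B
B --y--> C
C --x--> D
End in state D, which is not an accepting state.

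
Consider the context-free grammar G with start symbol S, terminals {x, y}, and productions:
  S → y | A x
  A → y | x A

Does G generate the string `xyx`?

S ⇒ Ax ⇒ xAx ⇒ xyx

yes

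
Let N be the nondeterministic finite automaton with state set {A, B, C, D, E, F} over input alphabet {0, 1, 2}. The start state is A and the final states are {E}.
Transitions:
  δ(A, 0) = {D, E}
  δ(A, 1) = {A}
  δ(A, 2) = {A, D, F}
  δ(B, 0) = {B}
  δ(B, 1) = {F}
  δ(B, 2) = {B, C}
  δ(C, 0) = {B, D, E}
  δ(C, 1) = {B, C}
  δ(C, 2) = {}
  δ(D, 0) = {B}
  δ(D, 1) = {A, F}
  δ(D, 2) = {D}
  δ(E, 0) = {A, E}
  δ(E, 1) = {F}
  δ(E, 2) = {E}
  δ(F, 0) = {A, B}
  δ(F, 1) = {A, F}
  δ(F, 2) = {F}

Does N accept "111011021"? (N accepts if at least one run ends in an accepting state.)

Start: {A}
read 1: {A}
read 1: {A}
read 1: {A}
read 0: {D, E}
read 1: {A, F}
read 1: {A, F}
read 0: {A, B, D, E}
read 2: {A, B, C, D, E, F}
read 1: {A, B, C, F}
Reachable ∩ accepting = {} — empty.

rejected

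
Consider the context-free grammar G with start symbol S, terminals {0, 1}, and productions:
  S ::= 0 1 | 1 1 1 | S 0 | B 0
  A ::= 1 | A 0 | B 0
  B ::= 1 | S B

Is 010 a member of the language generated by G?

S ⇒ S0 ⇒ 010

yes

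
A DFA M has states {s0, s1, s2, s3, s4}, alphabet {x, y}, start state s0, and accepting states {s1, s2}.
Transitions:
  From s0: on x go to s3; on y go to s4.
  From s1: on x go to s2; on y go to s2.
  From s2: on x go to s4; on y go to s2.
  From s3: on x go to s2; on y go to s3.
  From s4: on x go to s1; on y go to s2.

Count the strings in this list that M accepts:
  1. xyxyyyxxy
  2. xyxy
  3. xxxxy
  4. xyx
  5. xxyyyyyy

5

xyxyyyxxy: accepted
xyxy: accepted
xxxxy: accepted
xyx: accepted
xxyyyyyy: accepted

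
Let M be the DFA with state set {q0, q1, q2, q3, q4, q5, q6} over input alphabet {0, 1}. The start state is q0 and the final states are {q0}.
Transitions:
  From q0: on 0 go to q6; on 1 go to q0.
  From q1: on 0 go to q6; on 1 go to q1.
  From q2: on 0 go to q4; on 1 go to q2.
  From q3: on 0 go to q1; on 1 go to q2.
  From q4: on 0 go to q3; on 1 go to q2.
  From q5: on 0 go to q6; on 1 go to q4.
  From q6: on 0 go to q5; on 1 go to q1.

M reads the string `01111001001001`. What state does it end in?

q4

q0 --0--> q6
q6 --1--> q1
q1 --1--> q1
q1 --1--> q1
q1 --1--> q1
q1 --0--> q6
q6 --0--> q5
q5 --1--> q4
q4 --0--> q3
q3 --0--> q1
q1 --1--> q1
q1 --0--> q6
q6 --0--> q5
q5 --1--> q4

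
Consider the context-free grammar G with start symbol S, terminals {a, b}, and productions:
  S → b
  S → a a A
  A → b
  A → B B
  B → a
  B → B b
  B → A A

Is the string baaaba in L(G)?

no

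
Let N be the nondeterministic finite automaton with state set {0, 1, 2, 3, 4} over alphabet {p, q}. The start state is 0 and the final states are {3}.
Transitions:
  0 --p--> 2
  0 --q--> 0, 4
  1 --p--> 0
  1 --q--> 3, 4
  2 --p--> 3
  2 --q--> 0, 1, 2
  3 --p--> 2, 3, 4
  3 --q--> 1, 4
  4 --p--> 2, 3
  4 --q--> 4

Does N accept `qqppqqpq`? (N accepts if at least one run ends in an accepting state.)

Start: {0}
read q: {0, 4}
read q: {0, 4}
read p: {2, 3}
read p: {2, 3, 4}
read q: {0, 1, 2, 4}
read q: {0, 1, 2, 3, 4}
read p: {0, 2, 3, 4}
read q: {0, 1, 2, 4}
Reachable ∩ accepting = {} — empty.

rejected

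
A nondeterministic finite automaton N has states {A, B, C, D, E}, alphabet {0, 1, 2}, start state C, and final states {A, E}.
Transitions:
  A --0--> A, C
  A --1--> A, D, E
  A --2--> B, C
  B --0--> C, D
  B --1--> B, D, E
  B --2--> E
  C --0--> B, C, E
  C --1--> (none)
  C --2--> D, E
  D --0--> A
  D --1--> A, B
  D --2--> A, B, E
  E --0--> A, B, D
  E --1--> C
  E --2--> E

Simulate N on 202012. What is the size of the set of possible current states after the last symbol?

Start: {C}
read 2: {D, E}
read 0: {A, B, D}
read 2: {A, B, C, E}
read 0: {A, B, C, D, E}
read 1: {A, B, C, D, E}
read 2: {A, B, C, D, E}
Final reachable set {A, B, C, D, E} has 5 states.

5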